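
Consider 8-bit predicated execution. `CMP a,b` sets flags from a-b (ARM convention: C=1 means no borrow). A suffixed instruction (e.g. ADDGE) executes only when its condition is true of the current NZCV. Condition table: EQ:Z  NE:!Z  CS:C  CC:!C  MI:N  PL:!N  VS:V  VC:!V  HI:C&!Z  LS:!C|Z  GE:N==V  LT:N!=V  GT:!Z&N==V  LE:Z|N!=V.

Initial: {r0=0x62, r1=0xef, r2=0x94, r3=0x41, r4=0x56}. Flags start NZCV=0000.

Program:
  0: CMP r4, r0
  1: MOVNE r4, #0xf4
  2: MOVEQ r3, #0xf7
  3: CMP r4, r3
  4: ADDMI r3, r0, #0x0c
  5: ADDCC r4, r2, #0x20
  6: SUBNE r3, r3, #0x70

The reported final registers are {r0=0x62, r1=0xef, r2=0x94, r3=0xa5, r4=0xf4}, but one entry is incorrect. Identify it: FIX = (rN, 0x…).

FIX = (r3, 0xfe)

0: ✓ CMP  NZCV=1000
1: ✓ MOVNE  r4←0xf4
2: · MOVEQ
3: ✓ CMP  NZCV=1010
4: ✓ ADDMI  r3←0x6e
5: · ADDCC
6: ✓ SUBNE  r3←0xfe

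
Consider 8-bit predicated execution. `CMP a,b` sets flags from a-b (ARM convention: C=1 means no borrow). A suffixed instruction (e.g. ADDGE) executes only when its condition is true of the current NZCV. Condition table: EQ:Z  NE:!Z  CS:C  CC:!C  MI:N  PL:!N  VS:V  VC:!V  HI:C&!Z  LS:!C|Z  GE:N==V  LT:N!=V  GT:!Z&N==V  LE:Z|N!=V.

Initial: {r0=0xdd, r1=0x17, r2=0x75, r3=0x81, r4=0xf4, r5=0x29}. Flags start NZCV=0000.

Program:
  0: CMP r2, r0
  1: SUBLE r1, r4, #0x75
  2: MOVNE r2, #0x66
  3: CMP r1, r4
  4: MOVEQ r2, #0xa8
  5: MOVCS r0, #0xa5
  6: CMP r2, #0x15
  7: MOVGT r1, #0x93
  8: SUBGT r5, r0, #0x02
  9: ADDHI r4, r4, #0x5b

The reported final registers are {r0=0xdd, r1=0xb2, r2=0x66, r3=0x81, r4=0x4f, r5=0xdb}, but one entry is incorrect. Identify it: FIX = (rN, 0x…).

FIX = (r1, 0x93)

0: ✓ CMP  NZCV=1001
1: · SUBLE
2: ✓ MOVNE  r2←0x66
3: ✓ CMP  NZCV=0000
4: · MOVEQ
5: · MOVCS
6: ✓ CMP  NZCV=0010
7: ✓ MOVGT  r1←0x93
8: ✓ SUBGT  r5←0xdb
9: ✓ ADDHI  r4←0x4f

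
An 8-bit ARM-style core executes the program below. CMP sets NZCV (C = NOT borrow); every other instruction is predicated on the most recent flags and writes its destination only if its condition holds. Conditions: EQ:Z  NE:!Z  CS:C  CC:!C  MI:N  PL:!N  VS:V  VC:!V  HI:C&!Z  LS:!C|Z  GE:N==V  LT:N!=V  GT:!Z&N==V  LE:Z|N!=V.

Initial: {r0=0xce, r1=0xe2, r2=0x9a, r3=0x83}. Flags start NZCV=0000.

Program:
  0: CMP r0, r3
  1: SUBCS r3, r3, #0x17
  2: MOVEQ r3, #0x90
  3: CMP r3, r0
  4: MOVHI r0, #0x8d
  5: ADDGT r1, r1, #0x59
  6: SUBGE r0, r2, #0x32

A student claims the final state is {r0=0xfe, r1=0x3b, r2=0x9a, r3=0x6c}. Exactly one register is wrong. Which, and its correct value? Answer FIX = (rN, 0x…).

0: ✓ CMP  NZCV=0010
1: ✓ SUBCS  r3←0x6c
2: · MOVEQ
3: ✓ CMP  NZCV=1001
4: · MOVHI
5: ✓ ADDGT  r1←0x3b
6: ✓ SUBGE  r0←0x68

FIX = (r0, 0x68)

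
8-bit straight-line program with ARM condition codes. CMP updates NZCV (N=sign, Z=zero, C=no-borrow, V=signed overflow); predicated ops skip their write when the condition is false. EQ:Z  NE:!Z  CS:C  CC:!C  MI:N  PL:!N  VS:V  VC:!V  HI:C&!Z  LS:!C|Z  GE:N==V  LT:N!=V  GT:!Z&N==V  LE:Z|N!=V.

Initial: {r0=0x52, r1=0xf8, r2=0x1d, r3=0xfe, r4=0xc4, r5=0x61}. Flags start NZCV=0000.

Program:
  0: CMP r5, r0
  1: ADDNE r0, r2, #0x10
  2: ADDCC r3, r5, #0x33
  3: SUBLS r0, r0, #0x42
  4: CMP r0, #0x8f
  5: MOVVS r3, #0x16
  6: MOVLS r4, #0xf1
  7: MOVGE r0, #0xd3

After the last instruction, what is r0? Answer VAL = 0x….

VAL = 0xd3

[0] flags=0010 → (cmp)
[1] flags=0010 NE?T → r0=0x2d
[2] flags=0010 CC?F → skip
[3] flags=0010 LS?F → skip
[4] flags=1001 → (cmp)
[5] flags=1001 VS?T → r3=0x16
[6] flags=1001 LS?T → r4=0xf1
[7] flags=1001 GE?T → r0=0xd3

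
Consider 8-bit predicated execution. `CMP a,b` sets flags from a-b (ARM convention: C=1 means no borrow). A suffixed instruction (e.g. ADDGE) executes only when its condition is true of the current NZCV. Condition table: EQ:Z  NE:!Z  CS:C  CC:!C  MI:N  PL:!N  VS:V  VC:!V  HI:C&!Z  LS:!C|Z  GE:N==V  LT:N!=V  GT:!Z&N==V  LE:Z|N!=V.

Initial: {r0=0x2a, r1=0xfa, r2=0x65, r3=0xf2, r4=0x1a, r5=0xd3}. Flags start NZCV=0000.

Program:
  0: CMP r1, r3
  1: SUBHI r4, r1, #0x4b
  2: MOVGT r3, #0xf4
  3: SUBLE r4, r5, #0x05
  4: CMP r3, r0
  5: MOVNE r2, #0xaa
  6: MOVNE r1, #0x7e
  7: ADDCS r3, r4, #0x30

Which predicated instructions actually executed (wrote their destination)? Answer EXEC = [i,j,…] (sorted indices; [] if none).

EXEC = [1,2,5,6,7]

[0] flags=0010 → (cmp)
[1] flags=0010 HI?T → r4=0xaf
[2] flags=0010 GT?T → r3=0xf4
[3] flags=0010 LE?F → skip
[4] flags=1010 → (cmp)
[5] flags=1010 NE?T → r2=0xaa
[6] flags=1010 NE?T → r1=0x7e
[7] flags=1010 CS?T → r3=0xdf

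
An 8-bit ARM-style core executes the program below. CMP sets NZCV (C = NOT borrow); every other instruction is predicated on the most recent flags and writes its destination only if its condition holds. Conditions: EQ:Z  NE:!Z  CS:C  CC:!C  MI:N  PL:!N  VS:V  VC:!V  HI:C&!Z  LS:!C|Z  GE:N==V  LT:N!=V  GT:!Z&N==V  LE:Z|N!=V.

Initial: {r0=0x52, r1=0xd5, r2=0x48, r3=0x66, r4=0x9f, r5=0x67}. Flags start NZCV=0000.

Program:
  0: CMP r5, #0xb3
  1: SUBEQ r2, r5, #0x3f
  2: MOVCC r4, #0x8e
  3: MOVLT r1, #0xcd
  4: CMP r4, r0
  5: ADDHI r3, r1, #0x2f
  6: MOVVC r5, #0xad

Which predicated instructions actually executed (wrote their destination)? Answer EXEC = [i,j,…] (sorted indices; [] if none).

EXEC = [2,5]

[0] flags=1001 → (cmp)
[1] flags=1001 EQ?F → skip
[2] flags=1001 CC?T → r4=0x8e
[3] flags=1001 LT?F → skip
[4] flags=0011 → (cmp)
[5] flags=0011 HI?T → r3=0x04
[6] flags=0011 VC?F → skip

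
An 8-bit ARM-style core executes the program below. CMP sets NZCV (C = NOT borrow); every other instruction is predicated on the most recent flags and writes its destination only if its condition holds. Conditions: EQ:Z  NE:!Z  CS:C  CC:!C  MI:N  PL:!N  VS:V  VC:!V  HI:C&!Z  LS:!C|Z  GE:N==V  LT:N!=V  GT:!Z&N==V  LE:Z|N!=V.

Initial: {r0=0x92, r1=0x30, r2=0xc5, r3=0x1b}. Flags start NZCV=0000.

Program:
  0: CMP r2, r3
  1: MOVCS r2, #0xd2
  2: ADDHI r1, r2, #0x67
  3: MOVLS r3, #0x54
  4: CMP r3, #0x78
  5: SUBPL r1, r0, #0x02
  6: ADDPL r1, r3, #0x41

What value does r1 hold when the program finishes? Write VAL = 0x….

0: ✓ CMP  NZCV=1010
1: ✓ MOVCS  r2←0xd2
2: ✓ ADDHI  r1←0x39
3: · MOVLS
4: ✓ CMP  NZCV=1000
5: · SUBPL
6: · ADDPL

VAL = 0x39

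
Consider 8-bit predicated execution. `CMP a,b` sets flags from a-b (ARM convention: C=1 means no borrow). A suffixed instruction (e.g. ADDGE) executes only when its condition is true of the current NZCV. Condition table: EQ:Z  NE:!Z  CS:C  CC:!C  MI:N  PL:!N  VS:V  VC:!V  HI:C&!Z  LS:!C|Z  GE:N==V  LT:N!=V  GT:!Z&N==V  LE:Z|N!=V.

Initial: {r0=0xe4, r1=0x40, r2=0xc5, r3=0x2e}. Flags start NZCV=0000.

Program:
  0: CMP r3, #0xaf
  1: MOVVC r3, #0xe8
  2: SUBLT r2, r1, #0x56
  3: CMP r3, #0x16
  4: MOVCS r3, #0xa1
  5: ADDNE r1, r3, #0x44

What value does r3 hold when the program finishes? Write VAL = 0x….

VAL = 0xa1

0: ✓ CMP  NZCV=0000
1: ✓ MOVVC  r3←0xe8
2: · SUBLT
3: ✓ CMP  NZCV=1010
4: ✓ MOVCS  r3←0xa1
5: ✓ ADDNE  r1←0xe5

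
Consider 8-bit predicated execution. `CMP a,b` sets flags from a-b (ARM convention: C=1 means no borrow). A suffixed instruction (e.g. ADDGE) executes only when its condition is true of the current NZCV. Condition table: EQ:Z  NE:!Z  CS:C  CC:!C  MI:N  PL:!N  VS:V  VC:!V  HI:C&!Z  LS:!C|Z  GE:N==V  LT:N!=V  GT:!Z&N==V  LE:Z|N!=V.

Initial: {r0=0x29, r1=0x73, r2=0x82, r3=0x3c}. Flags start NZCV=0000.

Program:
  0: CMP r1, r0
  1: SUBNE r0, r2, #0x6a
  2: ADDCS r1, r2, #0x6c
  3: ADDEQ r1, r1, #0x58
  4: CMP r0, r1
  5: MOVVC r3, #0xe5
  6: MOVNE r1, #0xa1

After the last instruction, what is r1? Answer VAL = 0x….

VAL = 0xa1

[0] flags=0010 → (cmp)
[1] flags=0010 NE?T → r0=0x18
[2] flags=0010 CS?T → r1=0xee
[3] flags=0010 EQ?F → skip
[4] flags=0000 → (cmp)
[5] flags=0000 VC?T → r3=0xe5
[6] flags=0000 NE?T → r1=0xa1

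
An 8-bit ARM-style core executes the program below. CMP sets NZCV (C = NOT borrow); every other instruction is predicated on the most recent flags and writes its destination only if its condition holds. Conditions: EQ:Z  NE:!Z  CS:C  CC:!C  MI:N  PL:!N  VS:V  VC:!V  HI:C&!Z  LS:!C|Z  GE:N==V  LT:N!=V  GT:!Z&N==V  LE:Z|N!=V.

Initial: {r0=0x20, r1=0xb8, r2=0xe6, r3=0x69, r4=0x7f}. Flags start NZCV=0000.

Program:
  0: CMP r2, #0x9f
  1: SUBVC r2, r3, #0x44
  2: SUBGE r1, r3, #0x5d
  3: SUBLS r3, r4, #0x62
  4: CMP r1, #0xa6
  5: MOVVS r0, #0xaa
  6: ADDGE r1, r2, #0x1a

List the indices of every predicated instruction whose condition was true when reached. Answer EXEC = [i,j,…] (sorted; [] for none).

0: ✓ CMP  NZCV=0010
1: ✓ SUBVC  r2←0x25
2: ✓ SUBGE  r1←0x0c
3: · SUBLS
4: ✓ CMP  NZCV=0000
5: · MOVVS
6: ✓ ADDGE  r1←0x3f

EXEC = [1,2,6]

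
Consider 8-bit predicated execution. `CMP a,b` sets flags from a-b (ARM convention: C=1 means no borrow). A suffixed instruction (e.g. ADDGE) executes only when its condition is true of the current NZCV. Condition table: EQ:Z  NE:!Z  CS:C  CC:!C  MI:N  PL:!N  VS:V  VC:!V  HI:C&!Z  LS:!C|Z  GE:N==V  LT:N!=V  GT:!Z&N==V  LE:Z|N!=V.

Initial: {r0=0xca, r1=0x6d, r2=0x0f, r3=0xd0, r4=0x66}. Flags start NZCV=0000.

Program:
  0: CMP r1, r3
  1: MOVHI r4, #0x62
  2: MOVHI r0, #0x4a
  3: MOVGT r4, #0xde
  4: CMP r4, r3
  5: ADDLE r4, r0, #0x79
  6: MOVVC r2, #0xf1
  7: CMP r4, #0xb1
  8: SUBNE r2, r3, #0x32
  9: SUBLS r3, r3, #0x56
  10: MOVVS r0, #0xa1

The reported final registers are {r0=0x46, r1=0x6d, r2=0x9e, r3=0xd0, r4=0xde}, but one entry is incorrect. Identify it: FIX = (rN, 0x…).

[0] flags=1001 → (cmp)
[1] flags=1001 HI?F → skip
[2] flags=1001 HI?F → skip
[3] flags=1001 GT?T → r4=0xde
[4] flags=0010 → (cmp)
[5] flags=0010 LE?F → skip
[6] flags=0010 VC?T → r2=0xf1
[7] flags=0010 → (cmp)
[8] flags=0010 NE?T → r2=0x9e
[9] flags=0010 LS?F → skip
[10] flags=0010 VS?F → skip

FIX = (r0, 0xca)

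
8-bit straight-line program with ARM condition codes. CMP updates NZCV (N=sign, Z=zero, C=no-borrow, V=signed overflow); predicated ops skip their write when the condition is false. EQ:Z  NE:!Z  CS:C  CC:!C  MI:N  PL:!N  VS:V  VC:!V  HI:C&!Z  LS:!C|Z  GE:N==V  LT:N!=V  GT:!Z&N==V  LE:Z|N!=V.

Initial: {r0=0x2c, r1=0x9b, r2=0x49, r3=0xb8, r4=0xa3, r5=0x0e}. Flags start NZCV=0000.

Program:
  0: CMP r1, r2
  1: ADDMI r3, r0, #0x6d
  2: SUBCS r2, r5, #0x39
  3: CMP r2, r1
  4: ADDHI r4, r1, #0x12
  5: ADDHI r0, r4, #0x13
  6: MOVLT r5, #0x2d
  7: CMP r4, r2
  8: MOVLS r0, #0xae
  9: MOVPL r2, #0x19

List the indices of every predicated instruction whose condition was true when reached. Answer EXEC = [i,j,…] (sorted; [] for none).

EXEC = [2,4,5,8]

0: ✓ CMP  NZCV=0011
1: · ADDMI
2: ✓ SUBCS  r2←0xd5
3: ✓ CMP  NZCV=0010
4: ✓ ADDHI  r4←0xad
5: ✓ ADDHI  r0←0xc0
6: · MOVLT
7: ✓ CMP  NZCV=1000
8: ✓ MOVLS  r0←0xae
9: · MOVPL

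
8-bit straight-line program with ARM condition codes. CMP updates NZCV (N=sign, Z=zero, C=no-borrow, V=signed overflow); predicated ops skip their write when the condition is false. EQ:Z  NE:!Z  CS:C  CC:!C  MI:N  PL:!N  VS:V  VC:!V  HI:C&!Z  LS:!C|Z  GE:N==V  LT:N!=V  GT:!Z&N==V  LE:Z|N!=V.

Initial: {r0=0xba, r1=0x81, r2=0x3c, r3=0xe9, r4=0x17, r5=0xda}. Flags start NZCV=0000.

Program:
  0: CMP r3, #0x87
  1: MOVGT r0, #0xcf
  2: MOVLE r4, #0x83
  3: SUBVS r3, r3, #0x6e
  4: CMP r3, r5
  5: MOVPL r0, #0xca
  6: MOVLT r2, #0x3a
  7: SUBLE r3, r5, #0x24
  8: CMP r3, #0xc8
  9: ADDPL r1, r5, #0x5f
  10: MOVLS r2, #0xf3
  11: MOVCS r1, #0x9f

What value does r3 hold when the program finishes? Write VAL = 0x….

0: ✓ CMP  NZCV=0010
1: ✓ MOVGT  r0←0xcf
2: · MOVLE
3: · SUBVS
4: ✓ CMP  NZCV=0010
5: ✓ MOVPL  r0←0xca
6: · MOVLT
7: · SUBLE
8: ✓ CMP  NZCV=0010
9: ✓ ADDPL  r1←0x39
10: · MOVLS
11: ✓ MOVCS  r1←0x9f

VAL = 0xe9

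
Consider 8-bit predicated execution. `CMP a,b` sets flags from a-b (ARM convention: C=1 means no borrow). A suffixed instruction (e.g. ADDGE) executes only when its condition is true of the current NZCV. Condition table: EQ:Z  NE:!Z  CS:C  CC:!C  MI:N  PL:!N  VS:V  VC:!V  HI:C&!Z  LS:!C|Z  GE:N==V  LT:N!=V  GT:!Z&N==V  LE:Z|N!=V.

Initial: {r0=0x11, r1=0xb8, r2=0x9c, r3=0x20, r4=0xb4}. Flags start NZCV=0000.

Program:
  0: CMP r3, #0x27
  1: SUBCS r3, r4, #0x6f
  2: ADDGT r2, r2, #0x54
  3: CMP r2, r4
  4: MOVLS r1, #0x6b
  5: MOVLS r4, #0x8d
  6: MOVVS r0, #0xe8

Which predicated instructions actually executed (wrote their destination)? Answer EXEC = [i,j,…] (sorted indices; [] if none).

[0] flags=1000 → (cmp)
[1] flags=1000 CS?F → skip
[2] flags=1000 GT?F → skip
[3] flags=1000 → (cmp)
[4] flags=1000 LS?T → r1=0x6b
[5] flags=1000 LS?T → r4=0x8d
[6] flags=1000 VS?F → skip

EXEC = [4,5]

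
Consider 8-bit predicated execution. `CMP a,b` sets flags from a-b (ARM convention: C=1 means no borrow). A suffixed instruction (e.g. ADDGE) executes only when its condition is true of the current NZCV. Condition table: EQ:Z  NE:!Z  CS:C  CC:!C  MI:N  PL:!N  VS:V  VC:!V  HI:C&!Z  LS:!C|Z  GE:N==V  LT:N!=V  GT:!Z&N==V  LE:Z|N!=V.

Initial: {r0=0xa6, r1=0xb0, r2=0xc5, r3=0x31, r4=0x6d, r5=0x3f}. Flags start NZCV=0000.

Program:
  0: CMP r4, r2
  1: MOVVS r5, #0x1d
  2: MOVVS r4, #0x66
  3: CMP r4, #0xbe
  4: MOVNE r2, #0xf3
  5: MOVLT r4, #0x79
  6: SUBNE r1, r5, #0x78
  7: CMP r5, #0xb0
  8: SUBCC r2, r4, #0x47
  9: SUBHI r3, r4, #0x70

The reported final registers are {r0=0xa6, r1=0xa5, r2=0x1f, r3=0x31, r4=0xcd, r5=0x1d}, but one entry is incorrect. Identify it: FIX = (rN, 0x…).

FIX = (r4, 0x66)

0: ✓ CMP  NZCV=1001
1: ✓ MOVVS  r5←0x1d
2: ✓ MOVVS  r4←0x66
3: ✓ CMP  NZCV=1001
4: ✓ MOVNE  r2←0xf3
5: · MOVLT
6: ✓ SUBNE  r1←0xa5
7: ✓ CMP  NZCV=0000
8: ✓ SUBCC  r2←0x1f
9: · SUBHI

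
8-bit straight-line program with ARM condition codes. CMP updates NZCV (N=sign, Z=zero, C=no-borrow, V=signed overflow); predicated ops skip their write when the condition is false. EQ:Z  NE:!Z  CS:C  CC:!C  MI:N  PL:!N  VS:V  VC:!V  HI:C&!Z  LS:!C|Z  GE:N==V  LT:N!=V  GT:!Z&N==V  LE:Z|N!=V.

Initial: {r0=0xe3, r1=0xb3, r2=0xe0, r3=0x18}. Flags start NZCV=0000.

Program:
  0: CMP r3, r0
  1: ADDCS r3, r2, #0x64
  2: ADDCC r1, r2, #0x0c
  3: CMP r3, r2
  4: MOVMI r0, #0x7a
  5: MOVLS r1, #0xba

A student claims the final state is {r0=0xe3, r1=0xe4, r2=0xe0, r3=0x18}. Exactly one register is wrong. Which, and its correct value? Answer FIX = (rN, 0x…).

[0] flags=0000 → (cmp)
[1] flags=0000 CS?F → skip
[2] flags=0000 CC?T → r1=0xec
[3] flags=0000 → (cmp)
[4] flags=0000 MI?F → skip
[5] flags=0000 LS?T → r1=0xba

FIX = (r1, 0xba)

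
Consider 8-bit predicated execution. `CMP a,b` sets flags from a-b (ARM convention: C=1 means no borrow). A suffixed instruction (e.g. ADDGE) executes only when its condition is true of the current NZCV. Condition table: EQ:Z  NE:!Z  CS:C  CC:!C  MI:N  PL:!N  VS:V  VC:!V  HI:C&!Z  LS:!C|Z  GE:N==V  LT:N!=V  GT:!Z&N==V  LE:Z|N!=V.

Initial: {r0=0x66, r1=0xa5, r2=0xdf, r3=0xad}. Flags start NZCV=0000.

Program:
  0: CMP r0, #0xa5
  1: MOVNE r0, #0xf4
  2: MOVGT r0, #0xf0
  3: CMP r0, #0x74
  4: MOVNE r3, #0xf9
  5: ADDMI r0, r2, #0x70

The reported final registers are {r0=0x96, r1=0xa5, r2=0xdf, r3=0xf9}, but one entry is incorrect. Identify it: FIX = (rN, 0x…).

FIX = (r0, 0xf0)

[0] flags=1001 → (cmp)
[1] flags=1001 NE?T → r0=0xf4
[2] flags=1001 GT?T → r0=0xf0
[3] flags=0011 → (cmp)
[4] flags=0011 NE?T → r3=0xf9
[5] flags=0011 MI?F → skip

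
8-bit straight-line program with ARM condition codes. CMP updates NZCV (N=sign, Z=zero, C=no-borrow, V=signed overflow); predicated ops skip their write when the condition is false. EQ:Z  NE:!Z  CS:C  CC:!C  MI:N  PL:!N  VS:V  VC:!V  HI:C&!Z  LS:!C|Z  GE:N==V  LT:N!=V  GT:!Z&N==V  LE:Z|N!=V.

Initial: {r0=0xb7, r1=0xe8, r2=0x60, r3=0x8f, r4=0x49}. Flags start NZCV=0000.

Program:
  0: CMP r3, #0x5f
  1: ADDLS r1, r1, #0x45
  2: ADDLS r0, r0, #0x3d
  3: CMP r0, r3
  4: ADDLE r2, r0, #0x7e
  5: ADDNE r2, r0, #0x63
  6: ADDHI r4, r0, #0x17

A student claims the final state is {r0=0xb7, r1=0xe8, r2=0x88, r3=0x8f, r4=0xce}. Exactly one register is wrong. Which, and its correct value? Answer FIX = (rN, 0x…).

FIX = (r2, 0x1a)

[0] flags=0011 → (cmp)
[1] flags=0011 LS?F → skip
[2] flags=0011 LS?F → skip
[3] flags=0010 → (cmp)
[4] flags=0010 LE?F → skip
[5] flags=0010 NE?T → r2=0x1a
[6] flags=0010 HI?T → r4=0xce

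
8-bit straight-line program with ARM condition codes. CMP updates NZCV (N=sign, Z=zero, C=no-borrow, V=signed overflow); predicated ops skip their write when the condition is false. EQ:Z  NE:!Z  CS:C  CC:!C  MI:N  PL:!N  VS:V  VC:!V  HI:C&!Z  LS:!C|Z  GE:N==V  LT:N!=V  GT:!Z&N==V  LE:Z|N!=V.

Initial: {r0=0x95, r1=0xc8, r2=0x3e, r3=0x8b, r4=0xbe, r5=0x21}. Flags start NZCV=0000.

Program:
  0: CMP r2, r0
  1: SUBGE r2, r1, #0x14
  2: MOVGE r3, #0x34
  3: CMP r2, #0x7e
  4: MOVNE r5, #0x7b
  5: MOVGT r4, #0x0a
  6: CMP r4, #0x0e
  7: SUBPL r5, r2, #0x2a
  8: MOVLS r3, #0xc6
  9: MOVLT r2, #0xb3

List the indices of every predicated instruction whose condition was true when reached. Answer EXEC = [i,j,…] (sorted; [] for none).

0: ✓ CMP  NZCV=1001
1: ✓ SUBGE  r2←0xb4
2: ✓ MOVGE  r3←0x34
3: ✓ CMP  NZCV=0011
4: ✓ MOVNE  r5←0x7b
5: · MOVGT
6: ✓ CMP  NZCV=1010
7: · SUBPL
8: · MOVLS
9: ✓ MOVLT  r2←0xb3

EXEC = [1,2,4,9]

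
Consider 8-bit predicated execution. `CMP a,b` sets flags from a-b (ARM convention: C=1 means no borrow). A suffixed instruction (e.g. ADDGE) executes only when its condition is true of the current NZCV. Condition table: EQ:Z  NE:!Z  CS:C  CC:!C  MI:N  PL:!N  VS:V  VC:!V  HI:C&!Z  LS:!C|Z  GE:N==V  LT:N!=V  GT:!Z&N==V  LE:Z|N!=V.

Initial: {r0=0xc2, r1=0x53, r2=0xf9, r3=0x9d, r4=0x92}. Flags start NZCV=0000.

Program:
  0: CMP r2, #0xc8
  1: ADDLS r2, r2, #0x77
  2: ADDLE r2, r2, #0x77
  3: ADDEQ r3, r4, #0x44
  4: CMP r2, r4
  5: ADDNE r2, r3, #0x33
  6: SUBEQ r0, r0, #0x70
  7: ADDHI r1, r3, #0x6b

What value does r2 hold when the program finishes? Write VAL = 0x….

VAL = 0xd0

[0] flags=0010 → (cmp)
[1] flags=0010 LS?F → skip
[2] flags=0010 LE?F → skip
[3] flags=0010 EQ?F → skip
[4] flags=0010 → (cmp)
[5] flags=0010 NE?T → r2=0xd0
[6] flags=0010 EQ?F → skip
[7] flags=0010 HI?T → r1=0x08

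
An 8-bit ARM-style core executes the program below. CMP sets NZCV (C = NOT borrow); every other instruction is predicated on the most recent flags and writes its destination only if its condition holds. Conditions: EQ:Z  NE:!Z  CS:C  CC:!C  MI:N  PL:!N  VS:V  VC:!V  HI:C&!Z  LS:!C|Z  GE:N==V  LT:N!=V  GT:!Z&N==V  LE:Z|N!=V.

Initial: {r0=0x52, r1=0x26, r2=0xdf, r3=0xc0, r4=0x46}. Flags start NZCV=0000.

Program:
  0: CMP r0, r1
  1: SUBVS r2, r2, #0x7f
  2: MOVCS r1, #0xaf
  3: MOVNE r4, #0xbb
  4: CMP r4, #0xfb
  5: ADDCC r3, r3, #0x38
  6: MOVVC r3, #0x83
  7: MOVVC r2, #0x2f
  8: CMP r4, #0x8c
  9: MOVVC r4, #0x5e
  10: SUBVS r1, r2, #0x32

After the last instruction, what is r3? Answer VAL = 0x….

[0] flags=0010 → (cmp)
[1] flags=0010 VS?F → skip
[2] flags=0010 CS?T → r1=0xaf
[3] flags=0010 NE?T → r4=0xbb
[4] flags=1000 → (cmp)
[5] flags=1000 CC?T → r3=0xf8
[6] flags=1000 VC?T → r3=0x83
[7] flags=1000 VC?T → r2=0x2f
[8] flags=0010 → (cmp)
[9] flags=0010 VC?T → r4=0x5e
[10] flags=0010 VS?F → skip

VAL = 0x83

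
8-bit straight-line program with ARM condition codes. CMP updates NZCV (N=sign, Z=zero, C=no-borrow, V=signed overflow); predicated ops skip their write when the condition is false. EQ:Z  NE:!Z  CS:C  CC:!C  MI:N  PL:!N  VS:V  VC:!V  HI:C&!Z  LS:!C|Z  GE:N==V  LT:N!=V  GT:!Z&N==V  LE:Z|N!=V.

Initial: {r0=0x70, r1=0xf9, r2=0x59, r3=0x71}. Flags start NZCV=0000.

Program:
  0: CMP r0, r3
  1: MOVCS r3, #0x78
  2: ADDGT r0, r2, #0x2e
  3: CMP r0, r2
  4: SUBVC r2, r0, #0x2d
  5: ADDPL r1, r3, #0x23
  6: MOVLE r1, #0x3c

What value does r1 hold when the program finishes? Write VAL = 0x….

VAL = 0x94

[0] flags=1000 → (cmp)
[1] flags=1000 CS?F → skip
[2] flags=1000 GT?F → skip
[3] flags=0010 → (cmp)
[4] flags=0010 VC?T → r2=0x43
[5] flags=0010 PL?T → r1=0x94
[6] flags=0010 LE?F → skip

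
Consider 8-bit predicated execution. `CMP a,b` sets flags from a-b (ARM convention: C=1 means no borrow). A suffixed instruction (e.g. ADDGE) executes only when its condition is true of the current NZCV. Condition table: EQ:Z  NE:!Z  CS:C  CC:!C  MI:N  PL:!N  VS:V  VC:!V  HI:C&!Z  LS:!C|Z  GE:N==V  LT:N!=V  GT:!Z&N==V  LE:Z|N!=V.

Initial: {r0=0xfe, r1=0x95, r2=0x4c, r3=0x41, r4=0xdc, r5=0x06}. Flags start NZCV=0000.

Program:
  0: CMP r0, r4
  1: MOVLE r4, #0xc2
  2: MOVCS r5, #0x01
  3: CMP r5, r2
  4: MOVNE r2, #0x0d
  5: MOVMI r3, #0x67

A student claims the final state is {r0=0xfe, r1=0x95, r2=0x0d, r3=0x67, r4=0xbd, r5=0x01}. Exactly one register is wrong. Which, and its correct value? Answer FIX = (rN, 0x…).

0: ✓ CMP  NZCV=0010
1: · MOVLE
2: ✓ MOVCS  r5←0x01
3: ✓ CMP  NZCV=1000
4: ✓ MOVNE  r2←0x0d
5: ✓ MOVMI  r3←0x67

FIX = (r4, 0xdc)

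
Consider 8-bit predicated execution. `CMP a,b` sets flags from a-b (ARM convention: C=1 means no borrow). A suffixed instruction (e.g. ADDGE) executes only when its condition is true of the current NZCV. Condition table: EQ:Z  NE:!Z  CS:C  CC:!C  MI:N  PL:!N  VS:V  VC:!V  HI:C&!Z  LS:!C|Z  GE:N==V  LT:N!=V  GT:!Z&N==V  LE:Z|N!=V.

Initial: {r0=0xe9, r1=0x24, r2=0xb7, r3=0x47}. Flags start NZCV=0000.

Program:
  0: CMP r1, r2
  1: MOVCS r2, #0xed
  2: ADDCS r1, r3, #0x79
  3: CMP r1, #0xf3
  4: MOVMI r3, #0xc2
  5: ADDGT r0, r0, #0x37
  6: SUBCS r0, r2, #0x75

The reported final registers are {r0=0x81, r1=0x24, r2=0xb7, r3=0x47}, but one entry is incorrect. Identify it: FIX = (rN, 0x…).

FIX = (r0, 0x20)

0: ✓ CMP  NZCV=0000
1: · MOVCS
2: · ADDCS
3: ✓ CMP  NZCV=0000
4: · MOVMI
5: ✓ ADDGT  r0←0x20
6: · SUBCS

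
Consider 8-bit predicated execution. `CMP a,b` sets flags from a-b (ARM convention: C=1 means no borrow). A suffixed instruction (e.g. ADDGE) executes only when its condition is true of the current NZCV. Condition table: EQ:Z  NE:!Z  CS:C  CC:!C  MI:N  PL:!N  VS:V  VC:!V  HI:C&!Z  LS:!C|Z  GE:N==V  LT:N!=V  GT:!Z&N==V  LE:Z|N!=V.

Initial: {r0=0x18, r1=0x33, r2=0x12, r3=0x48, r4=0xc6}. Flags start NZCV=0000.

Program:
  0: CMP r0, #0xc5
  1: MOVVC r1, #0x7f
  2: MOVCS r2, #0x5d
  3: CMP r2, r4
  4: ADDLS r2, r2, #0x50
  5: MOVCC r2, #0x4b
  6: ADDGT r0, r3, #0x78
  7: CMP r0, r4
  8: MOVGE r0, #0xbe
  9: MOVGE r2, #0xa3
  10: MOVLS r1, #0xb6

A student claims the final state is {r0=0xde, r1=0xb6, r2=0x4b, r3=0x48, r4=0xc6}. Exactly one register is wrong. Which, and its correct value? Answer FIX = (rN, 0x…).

FIX = (r0, 0xc0)

0: ✓ CMP  NZCV=0000
1: ✓ MOVVC  r1←0x7f
2: · MOVCS
3: ✓ CMP  NZCV=0000
4: ✓ ADDLS  r2←0x62
5: ✓ MOVCC  r2←0x4b
6: ✓ ADDGT  r0←0xc0
7: ✓ CMP  NZCV=1000
8: · MOVGE
9: · MOVGE
10: ✓ MOVLS  r1←0xb6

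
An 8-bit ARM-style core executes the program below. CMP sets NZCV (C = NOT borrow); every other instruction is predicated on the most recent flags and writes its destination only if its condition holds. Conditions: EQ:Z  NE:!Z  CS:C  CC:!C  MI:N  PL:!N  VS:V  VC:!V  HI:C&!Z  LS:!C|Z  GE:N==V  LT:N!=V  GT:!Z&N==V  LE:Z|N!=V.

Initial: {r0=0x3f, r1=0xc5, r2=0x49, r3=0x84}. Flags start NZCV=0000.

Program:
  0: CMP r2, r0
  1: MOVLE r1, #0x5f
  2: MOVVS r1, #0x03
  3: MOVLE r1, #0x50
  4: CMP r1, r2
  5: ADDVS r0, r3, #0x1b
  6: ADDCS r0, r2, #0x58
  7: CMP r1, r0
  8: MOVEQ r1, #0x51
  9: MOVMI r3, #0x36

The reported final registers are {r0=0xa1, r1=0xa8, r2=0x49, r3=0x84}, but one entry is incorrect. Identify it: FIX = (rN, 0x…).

[0] flags=0010 → (cmp)
[1] flags=0010 LE?F → skip
[2] flags=0010 VS?F → skip
[3] flags=0010 LE?F → skip
[4] flags=0011 → (cmp)
[5] flags=0011 VS?T → r0=0x9f
[6] flags=0011 CS?T → r0=0xa1
[7] flags=0010 → (cmp)
[8] flags=0010 EQ?F → skip
[9] flags=0010 MI?F → skip

FIX = (r1, 0xc5)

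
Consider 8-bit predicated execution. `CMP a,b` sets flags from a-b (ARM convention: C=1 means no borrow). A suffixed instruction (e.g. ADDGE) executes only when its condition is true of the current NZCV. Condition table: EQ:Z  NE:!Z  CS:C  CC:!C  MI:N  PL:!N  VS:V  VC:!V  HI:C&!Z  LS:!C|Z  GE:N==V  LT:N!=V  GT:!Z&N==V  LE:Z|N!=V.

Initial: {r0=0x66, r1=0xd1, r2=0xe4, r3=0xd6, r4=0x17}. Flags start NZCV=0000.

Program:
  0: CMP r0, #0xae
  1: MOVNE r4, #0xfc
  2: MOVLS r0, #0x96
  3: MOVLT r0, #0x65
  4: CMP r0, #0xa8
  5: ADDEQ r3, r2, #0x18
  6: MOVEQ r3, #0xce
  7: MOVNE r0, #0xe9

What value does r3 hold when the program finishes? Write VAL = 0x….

[0] flags=1001 → (cmp)
[1] flags=1001 NE?T → r4=0xfc
[2] flags=1001 LS?T → r0=0x96
[3] flags=1001 LT?F → skip
[4] flags=1000 → (cmp)
[5] flags=1000 EQ?F → skip
[6] flags=1000 EQ?F → skip
[7] flags=1000 NE?T → r0=0xe9

VAL = 0xd6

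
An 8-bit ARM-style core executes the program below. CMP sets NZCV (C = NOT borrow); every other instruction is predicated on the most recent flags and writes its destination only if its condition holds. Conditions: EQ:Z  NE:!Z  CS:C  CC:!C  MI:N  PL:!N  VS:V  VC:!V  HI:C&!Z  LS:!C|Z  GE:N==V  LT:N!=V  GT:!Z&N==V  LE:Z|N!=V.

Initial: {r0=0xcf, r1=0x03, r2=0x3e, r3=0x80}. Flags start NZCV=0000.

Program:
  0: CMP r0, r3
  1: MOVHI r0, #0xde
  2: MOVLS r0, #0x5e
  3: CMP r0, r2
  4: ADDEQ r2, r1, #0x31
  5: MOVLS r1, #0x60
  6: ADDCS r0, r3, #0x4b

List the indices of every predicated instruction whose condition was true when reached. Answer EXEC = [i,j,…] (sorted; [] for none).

EXEC = [1,6]

0: ✓ CMP  NZCV=0010
1: ✓ MOVHI  r0←0xde
2: · MOVLS
3: ✓ CMP  NZCV=1010
4: · ADDEQ
5: · MOVLS
6: ✓ ADDCS  r0←0xcb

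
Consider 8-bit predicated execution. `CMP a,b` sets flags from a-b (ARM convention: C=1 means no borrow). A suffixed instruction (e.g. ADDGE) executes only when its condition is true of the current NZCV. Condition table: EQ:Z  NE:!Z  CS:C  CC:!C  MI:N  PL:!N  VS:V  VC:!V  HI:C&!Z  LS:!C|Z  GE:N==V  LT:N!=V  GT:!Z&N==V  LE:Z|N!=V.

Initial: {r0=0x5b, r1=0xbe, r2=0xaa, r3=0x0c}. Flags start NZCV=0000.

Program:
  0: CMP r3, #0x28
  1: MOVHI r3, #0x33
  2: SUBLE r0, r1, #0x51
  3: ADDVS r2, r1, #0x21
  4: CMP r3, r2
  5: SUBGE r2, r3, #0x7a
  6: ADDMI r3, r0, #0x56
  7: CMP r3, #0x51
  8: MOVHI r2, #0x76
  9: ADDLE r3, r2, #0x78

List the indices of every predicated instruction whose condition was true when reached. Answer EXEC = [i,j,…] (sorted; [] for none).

[0] flags=1000 → (cmp)
[1] flags=1000 HI?F → skip
[2] flags=1000 LE?T → r0=0x6d
[3] flags=1000 VS?F → skip
[4] flags=0000 → (cmp)
[5] flags=0000 GE?T → r2=0x92
[6] flags=0000 MI?F → skip
[7] flags=1000 → (cmp)
[8] flags=1000 HI?F → skip
[9] flags=1000 LE?T → r3=0x0a

EXEC = [2,5,9]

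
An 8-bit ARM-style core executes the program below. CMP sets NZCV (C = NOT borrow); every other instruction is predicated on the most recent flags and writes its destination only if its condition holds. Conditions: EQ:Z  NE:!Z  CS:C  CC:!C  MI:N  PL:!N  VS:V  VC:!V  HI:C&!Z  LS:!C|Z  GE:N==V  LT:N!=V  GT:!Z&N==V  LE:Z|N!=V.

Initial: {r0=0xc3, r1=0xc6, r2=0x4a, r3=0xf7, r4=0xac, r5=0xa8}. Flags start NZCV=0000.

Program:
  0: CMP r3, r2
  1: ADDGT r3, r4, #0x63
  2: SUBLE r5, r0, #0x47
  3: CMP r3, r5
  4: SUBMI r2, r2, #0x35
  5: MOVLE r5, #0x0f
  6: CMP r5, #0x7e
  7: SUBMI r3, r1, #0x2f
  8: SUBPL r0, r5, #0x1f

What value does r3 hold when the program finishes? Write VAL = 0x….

[0] flags=1010 → (cmp)
[1] flags=1010 GT?F → skip
[2] flags=1010 LE?T → r5=0x7c
[3] flags=0011 → (cmp)
[4] flags=0011 MI?F → skip
[5] flags=0011 LE?T → r5=0x0f
[6] flags=1000 → (cmp)
[7] flags=1000 MI?T → r3=0x97
[8] flags=1000 PL?F → skip

VAL = 0x97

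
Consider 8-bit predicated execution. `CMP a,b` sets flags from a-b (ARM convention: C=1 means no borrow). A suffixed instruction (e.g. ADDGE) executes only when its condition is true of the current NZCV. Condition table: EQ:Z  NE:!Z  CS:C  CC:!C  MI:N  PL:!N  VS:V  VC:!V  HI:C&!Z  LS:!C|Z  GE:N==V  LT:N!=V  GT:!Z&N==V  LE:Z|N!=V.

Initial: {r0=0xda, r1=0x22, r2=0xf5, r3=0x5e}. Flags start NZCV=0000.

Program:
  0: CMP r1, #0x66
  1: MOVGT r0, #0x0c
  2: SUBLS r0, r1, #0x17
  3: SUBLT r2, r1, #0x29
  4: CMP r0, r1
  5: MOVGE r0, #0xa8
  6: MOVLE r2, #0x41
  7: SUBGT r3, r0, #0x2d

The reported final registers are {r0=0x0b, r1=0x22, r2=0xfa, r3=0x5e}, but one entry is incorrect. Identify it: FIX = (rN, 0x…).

0: ✓ CMP  NZCV=1000
1: · MOVGT
2: ✓ SUBLS  r0←0x0b
3: ✓ SUBLT  r2←0xf9
4: ✓ CMP  NZCV=1000
5: · MOVGE
6: ✓ MOVLE  r2←0x41
7: · SUBGT

FIX = (r2, 0x41)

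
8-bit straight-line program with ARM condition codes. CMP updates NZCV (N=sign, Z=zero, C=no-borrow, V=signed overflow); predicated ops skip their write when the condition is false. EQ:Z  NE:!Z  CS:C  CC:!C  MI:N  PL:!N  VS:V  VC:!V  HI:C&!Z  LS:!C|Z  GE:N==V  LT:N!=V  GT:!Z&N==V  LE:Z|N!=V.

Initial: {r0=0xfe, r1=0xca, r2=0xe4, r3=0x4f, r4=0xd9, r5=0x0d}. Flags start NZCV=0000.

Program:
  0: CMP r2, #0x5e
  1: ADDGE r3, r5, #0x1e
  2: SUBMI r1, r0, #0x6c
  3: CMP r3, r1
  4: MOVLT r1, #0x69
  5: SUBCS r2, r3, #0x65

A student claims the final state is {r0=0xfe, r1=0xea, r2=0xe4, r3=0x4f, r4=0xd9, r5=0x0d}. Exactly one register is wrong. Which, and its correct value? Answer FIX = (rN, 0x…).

FIX = (r1, 0x92)

[0] flags=1010 → (cmp)
[1] flags=1010 GE?F → skip
[2] flags=1010 MI?T → r1=0x92
[3] flags=1001 → (cmp)
[4] flags=1001 LT?F → skip
[5] flags=1001 CS?F → skip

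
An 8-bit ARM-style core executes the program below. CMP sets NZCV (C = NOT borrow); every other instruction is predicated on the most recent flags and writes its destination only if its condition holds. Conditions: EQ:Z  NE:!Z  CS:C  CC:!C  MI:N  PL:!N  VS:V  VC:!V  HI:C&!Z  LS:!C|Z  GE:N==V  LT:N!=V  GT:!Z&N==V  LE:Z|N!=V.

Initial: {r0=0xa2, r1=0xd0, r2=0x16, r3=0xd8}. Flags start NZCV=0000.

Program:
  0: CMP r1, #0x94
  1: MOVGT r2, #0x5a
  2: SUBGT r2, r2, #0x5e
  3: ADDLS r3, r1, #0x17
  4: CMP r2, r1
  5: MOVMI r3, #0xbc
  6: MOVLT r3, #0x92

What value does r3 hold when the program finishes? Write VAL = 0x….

VAL = 0xd8

[0] flags=0010 → (cmp)
[1] flags=0010 GT?T → r2=0x5a
[2] flags=0010 GT?T → r2=0xfc
[3] flags=0010 LS?F → skip
[4] flags=0010 → (cmp)
[5] flags=0010 MI?F → skip
[6] flags=0010 LT?F → skip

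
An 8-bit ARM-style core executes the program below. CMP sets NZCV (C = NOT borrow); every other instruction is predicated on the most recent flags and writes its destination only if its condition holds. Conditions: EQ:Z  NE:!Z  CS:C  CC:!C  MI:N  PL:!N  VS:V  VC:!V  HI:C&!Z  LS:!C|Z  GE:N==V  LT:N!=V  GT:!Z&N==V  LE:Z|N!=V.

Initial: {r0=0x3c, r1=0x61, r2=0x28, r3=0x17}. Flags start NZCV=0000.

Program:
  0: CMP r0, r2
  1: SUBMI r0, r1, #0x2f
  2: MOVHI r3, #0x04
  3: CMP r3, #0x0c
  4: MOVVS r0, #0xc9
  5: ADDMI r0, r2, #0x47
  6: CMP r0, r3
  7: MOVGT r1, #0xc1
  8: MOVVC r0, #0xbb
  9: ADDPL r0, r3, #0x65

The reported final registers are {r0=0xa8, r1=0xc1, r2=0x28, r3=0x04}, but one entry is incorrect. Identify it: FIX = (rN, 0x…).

0: ✓ CMP  NZCV=0010
1: · SUBMI
2: ✓ MOVHI  r3←0x04
3: ✓ CMP  NZCV=1000
4: · MOVVS
5: ✓ ADDMI  r0←0x6f
6: ✓ CMP  NZCV=0010
7: ✓ MOVGT  r1←0xc1
8: ✓ MOVVC  r0←0xbb
9: ✓ ADDPL  r0←0x69

FIX = (r0, 0x69)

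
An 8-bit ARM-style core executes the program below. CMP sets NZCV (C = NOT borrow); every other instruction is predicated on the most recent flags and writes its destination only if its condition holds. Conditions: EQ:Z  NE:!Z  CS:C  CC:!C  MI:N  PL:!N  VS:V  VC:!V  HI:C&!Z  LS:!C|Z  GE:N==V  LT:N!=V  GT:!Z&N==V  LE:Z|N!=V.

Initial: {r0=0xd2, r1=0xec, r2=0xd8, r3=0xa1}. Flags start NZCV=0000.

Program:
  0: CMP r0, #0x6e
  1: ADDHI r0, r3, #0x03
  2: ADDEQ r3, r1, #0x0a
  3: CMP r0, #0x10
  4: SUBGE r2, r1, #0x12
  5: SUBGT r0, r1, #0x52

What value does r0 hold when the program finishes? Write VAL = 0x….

[0] flags=0011 → (cmp)
[1] flags=0011 HI?T → r0=0xa4
[2] flags=0011 EQ?F → skip
[3] flags=1010 → (cmp)
[4] flags=1010 GE?F → skip
[5] flags=1010 GT?F → skip

VAL = 0xa4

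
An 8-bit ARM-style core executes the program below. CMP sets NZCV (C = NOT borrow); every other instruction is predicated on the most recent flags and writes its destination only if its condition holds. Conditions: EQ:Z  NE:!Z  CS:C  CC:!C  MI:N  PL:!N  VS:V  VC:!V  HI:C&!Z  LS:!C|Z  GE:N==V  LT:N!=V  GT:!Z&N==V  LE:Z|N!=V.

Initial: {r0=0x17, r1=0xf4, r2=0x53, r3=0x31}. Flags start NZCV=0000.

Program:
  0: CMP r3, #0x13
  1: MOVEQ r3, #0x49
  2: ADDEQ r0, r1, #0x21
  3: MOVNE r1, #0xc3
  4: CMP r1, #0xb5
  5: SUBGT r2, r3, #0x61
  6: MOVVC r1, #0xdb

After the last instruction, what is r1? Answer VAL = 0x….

VAL = 0xdb

0: ✓ CMP  NZCV=0010
1: · MOVEQ
2: · ADDEQ
3: ✓ MOVNE  r1←0xc3
4: ✓ CMP  NZCV=0010
5: ✓ SUBGT  r2←0xd0
6: ✓ MOVVC  r1←0xdb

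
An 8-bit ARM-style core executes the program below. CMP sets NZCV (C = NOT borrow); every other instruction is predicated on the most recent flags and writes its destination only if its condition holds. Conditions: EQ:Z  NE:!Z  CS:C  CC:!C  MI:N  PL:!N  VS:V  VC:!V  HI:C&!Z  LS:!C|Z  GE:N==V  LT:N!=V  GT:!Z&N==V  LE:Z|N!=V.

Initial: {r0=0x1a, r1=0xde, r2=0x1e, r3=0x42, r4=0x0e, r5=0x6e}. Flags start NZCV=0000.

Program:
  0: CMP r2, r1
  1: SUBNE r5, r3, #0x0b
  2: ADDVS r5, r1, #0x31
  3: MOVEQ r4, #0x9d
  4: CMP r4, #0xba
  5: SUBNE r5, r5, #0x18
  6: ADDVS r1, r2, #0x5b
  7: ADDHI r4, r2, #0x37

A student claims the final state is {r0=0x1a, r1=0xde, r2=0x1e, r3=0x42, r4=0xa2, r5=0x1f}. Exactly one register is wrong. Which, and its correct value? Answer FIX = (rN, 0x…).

FIX = (r4, 0x0e)

0: ✓ CMP  NZCV=0000
1: ✓ SUBNE  r5←0x37
2: · ADDVS
3: · MOVEQ
4: ✓ CMP  NZCV=0000
5: ✓ SUBNE  r5←0x1f
6: · ADDVS
7: · ADDHI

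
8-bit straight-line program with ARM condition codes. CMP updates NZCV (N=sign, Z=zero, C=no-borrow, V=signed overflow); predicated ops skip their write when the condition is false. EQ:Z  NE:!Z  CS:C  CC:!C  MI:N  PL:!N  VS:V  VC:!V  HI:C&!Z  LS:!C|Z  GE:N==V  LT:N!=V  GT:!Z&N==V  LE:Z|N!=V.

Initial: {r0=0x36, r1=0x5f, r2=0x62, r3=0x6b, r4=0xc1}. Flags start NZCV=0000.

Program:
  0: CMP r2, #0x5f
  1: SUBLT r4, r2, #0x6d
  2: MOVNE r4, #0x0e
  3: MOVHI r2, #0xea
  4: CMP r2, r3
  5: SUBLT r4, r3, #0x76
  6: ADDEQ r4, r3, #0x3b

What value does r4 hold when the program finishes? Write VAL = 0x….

VAL = 0xf5

0: ✓ CMP  NZCV=0010
1: · SUBLT
2: ✓ MOVNE  r4←0x0e
3: ✓ MOVHI  r2←0xea
4: ✓ CMP  NZCV=0011
5: ✓ SUBLT  r4←0xf5
6: · ADDEQ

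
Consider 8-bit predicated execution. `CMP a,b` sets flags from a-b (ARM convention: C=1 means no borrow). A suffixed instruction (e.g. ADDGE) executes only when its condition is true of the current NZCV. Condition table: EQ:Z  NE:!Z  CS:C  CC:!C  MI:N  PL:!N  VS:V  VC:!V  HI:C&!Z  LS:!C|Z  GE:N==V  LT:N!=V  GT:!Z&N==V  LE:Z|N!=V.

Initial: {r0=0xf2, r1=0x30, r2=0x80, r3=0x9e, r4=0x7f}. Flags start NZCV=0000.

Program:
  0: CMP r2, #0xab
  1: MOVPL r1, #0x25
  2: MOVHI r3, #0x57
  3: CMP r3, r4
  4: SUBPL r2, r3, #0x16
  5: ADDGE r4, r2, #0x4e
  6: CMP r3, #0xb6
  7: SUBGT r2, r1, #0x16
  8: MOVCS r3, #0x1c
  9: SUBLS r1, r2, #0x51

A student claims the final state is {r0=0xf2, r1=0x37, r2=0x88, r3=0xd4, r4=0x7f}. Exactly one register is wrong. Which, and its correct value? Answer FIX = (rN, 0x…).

FIX = (r3, 0x9e)

0: ✓ CMP  NZCV=1000
1: · MOVPL
2: · MOVHI
3: ✓ CMP  NZCV=0011
4: ✓ SUBPL  r2←0x88
5: · ADDGE
6: ✓ CMP  NZCV=1000
7: · SUBGT
8: · MOVCS
9: ✓ SUBLS  r1←0x37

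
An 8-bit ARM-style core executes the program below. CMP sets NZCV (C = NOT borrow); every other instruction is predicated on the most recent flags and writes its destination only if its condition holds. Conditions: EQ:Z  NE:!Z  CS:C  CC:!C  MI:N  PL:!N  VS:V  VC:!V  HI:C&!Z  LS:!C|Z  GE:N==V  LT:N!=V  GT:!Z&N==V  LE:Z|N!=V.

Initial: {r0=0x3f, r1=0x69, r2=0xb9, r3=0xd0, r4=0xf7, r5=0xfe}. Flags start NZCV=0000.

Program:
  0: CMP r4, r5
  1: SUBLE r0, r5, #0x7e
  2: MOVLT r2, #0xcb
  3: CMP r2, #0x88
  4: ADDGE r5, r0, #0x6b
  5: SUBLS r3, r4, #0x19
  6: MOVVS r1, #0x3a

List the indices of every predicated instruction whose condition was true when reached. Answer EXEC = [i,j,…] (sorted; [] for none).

EXEC = [1,2,4]

[0] flags=1000 → (cmp)
[1] flags=1000 LE?T → r0=0x80
[2] flags=1000 LT?T → r2=0xcb
[3] flags=0010 → (cmp)
[4] flags=0010 GE?T → r5=0xeb
[5] flags=0010 LS?F → skip
[6] flags=0010 VS?F → skip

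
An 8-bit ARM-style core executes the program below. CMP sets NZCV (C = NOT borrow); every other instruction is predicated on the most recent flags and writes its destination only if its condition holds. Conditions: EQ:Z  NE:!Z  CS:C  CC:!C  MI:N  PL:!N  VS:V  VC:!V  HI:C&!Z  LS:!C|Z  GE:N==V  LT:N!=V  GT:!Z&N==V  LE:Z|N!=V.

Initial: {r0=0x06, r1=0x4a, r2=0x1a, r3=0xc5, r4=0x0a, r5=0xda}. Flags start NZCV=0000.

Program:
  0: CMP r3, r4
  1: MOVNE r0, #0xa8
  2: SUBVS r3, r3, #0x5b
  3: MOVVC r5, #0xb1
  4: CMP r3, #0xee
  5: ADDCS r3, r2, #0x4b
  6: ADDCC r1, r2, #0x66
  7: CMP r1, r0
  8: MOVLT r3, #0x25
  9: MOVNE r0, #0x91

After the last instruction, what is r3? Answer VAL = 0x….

[0] flags=1010 → (cmp)
[1] flags=1010 NE?T → r0=0xa8
[2] flags=1010 VS?F → skip
[3] flags=1010 VC?T → r5=0xb1
[4] flags=1000 → (cmp)
[5] flags=1000 CS?F → skip
[6] flags=1000 CC?T → r1=0x80
[7] flags=1000 → (cmp)
[8] flags=1000 LT?T → r3=0x25
[9] flags=1000 NE?T → r0=0x91

VAL = 0x25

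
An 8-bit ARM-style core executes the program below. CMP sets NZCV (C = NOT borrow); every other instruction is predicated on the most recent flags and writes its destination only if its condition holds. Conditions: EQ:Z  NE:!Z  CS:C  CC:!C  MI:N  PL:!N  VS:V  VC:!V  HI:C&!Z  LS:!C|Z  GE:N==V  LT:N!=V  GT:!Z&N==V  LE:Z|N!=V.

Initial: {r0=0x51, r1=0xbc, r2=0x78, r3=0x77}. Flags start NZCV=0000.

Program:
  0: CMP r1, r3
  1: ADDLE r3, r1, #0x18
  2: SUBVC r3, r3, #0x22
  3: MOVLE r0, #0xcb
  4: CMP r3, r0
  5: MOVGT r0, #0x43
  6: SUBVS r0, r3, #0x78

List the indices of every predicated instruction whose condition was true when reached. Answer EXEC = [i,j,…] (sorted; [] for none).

[0] flags=0011 → (cmp)
[1] flags=0011 LE?T → r3=0xd4
[2] flags=0011 VC?F → skip
[3] flags=0011 LE?T → r0=0xcb
[4] flags=0010 → (cmp)
[5] flags=0010 GT?T → r0=0x43
[6] flags=0010 VS?F → skip

EXEC = [1,3,5]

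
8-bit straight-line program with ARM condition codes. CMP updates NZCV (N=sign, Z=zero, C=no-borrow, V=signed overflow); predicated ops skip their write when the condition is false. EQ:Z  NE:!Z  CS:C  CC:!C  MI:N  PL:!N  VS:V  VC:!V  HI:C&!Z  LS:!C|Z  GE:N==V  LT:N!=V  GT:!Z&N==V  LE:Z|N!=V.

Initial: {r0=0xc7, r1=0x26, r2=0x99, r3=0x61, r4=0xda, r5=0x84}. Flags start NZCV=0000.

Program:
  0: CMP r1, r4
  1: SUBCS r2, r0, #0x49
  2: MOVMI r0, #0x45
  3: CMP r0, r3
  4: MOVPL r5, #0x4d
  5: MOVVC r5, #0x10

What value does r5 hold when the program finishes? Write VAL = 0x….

[0] flags=0000 → (cmp)
[1] flags=0000 CS?F → skip
[2] flags=0000 MI?F → skip
[3] flags=0011 → (cmp)
[4] flags=0011 PL?T → r5=0x4d
[5] flags=0011 VC?F → skip

VAL = 0x4d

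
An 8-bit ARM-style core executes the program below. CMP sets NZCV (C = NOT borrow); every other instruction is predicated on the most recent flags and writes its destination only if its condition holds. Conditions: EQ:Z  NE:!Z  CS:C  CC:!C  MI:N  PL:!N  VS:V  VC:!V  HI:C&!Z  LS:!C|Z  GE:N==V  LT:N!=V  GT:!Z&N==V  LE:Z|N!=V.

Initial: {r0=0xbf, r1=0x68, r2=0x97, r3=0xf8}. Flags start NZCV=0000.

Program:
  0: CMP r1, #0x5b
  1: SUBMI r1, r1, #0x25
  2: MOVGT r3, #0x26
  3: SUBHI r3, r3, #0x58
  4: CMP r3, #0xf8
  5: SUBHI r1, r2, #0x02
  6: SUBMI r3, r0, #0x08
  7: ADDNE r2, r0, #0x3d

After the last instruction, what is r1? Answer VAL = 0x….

VAL = 0x68

[0] flags=0010 → (cmp)
[1] flags=0010 MI?F → skip
[2] flags=0010 GT?T → r3=0x26
[3] flags=0010 HI?T → r3=0xce
[4] flags=1000 → (cmp)
[5] flags=1000 HI?F → skip
[6] flags=1000 MI?T → r3=0xb7
[7] flags=1000 NE?T → r2=0xfc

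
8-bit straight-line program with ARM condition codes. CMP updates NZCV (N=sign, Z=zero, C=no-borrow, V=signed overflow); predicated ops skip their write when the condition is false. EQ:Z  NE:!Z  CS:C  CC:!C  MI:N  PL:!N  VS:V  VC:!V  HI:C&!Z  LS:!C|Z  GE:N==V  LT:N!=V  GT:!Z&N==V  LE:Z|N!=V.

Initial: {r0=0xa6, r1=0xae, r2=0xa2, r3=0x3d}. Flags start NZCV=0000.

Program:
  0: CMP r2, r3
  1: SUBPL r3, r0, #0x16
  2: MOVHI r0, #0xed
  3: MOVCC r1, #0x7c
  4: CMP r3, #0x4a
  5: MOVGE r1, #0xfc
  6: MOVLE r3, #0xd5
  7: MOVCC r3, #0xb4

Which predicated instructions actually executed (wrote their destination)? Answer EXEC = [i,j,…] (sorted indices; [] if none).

[0] flags=0011 → (cmp)
[1] flags=0011 PL?T → r3=0x90
[2] flags=0011 HI?T → r0=0xed
[3] flags=0011 CC?F → skip
[4] flags=0011 → (cmp)
[5] flags=0011 GE?F → skip
[6] flags=0011 LE?T → r3=0xd5
[7] flags=0011 CC?F → skip

EXEC = [1,2,6]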